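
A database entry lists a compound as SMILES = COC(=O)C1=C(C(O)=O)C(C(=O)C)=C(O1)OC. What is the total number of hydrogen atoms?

10

Walk through each heavy atom and fill implicit hydrogens from standard valence (C 4, N 3, O 2, S 2, halogen 1):
  atom 1: C, bond orders sum to 1 (valence 4) → 3 H
  atom 2: O, bond orders sum to 2 (valence 2) → 0 H
  atom 3: C, bond orders sum to 4 (valence 4) → 0 H
  atom 4: O, bond orders sum to 2 (valence 2) → 0 H
  atom 5: C, bond orders sum to 4 (valence 4) → 0 H
  atom 6: C, bond orders sum to 4 (valence 4) → 0 H
  atom 7: C, bond orders sum to 4 (valence 4) → 0 H
  atom 8: O, bond orders sum to 1 (valence 2) → 1 H
  atom 9: O, bond orders sum to 2 (valence 2) → 0 H
  atom 10: C, bond orders sum to 4 (valence 4) → 0 H
  atom 11: C, bond orders sum to 4 (valence 4) → 0 H
  atom 12: O, bond orders sum to 2 (valence 2) → 0 H
  atom 13: C, bond orders sum to 1 (valence 4) → 3 H
  atom 14: C, bond orders sum to 4 (valence 4) → 0 H
  atom 15: O, bond orders sum to 2 (valence 2) → 0 H
  atom 16: O, bond orders sum to 2 (valence 2) → 0 H
  atom 17: C, bond orders sum to 1 (valence 4) → 3 H
Total hydrogens: 10.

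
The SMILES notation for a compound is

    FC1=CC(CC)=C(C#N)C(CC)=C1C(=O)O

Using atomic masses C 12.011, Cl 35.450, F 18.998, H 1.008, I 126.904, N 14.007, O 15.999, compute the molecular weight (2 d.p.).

First, the molecular formula is C12H12FNO2 (counting implicit H from valence).
  C: 12 × 12.011 = 144.132
  F: 1 × 18.998 = 18.998
  H: 12 × 1.008 = 12.096
  N: 1 × 14.007 = 14.007
  O: 2 × 15.999 = 31.998
Sum: 12×12.011 + 1×18.998 + 12×1.008 + 1×14.007 + 2×15.999 = 221.231 → 221.23 g/mol.

221.23 g/mol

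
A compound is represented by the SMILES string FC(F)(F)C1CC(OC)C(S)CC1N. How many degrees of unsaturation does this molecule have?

1

Molecular formula: C8H14F3NOS.
DoU = (2C + 2 + N − H − X) / 2, where X is the halogen count and O/S are ignored.
    = (2·8 + 2 + 1 − 14 − 3) / 2 = 2 / 2 = 1.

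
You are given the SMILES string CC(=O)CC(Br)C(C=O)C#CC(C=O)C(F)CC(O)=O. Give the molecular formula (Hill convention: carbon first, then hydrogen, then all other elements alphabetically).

Walk through each heavy atom and fill implicit hydrogens from standard valence (C 4, N 3, O 2, S 2, halogen 1):
  atom 1: C, bond orders sum to 1 (valence 4) → 3 H
  atom 2: C, bond orders sum to 4 (valence 4) → 0 H
  atom 3: O, bond orders sum to 2 (valence 2) → 0 H
  atom 4: C, bond orders sum to 2 (valence 4) → 2 H
  atom 5: C, bond orders sum to 3 (valence 4) → 1 H
  atom 6: Br (halogen, monovalent) → 0 H
  atom 7: C, bond orders sum to 3 (valence 4) → 1 H
  atom 8: C, bond orders sum to 3 (valence 4) → 1 H
  atom 9: O, bond orders sum to 2 (valence 2) → 0 H
  atom 10: C, bond orders sum to 4 (valence 4) → 0 H
  atom 11: C, bond orders sum to 4 (valence 4) → 0 H
  atom 12: C, bond orders sum to 3 (valence 4) → 1 H
  atom 13: C, bond orders sum to 3 (valence 4) → 1 H
  atom 14: O, bond orders sum to 2 (valence 2) → 0 H
  atom 15: C, bond orders sum to 3 (valence 4) → 1 H
  atom 16: F (halogen, monovalent) → 0 H
  atom 17: C, bond orders sum to 2 (valence 4) → 2 H
  atom 18: C, bond orders sum to 4 (valence 4) → 0 H
  atom 19: O, bond orders sum to 1 (valence 2) → 1 H
  atom 20: O, bond orders sum to 2 (valence 2) → 0 H
Totals → C:13, H:14, Br:1, F:1, O:5.
In Hill order: C13H14BrFO5.

C13H14BrFO5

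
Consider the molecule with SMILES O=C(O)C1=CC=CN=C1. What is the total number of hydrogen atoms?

5

Walk through each heavy atom and fill implicit hydrogens from standard valence (C 4, N 3, O 2, S 2, halogen 1):
  atom 1: O, bond orders sum to 2 (valence 2) → 0 H
  atom 2: C, bond orders sum to 4 (valence 4) → 0 H
  atom 3: O, bond orders sum to 1 (valence 2) → 1 H
  atom 4: C, bond orders sum to 4 (valence 4) → 0 H
  atom 5: C, bond orders sum to 3 (valence 4) → 1 H
  atom 6: C, bond orders sum to 3 (valence 4) → 1 H
  atom 7: C, bond orders sum to 3 (valence 4) → 1 H
  atom 8: N, bond orders sum to 3 (valence 3) → 0 H
  atom 9: C, bond orders sum to 3 (valence 4) → 1 H
Total hydrogens: 5.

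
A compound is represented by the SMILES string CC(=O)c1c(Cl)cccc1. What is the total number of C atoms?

8

Count every carbon token in the SMILES (each C, including those in ring-closure positions and inside branches).
Carbon count: 8.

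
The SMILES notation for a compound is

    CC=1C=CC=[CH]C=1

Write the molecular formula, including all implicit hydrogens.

C7H8

Walk through each heavy atom and fill implicit hydrogens from standard valence (C 4, N 3, O 2, S 2, halogen 1):
  atom 1: C, bond orders sum to 1 (valence 4) → 3 H
  atom 2: C, bond orders sum to 4 (valence 4) → 0 H
  atom 3: C, bond orders sum to 3 (valence 4) → 1 H
  atom 4: C, bond orders sum to 3 (valence 4) → 1 H
  atom 5: C, bond orders sum to 3 (valence 4) → 1 H
  atom 6: C with explicit H count 1
  atom 7: C, bond orders sum to 3 (valence 4) → 1 H
Totals → C:7, H:8.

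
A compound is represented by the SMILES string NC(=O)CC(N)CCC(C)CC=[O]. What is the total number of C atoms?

Count every carbon token in the SMILES (each C, including those in ring-closure positions and inside branches).
Carbon count: 9.

9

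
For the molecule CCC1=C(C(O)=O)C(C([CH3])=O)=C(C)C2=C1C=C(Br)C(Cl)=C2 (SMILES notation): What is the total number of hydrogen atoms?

14

Walk through each heavy atom and fill implicit hydrogens from standard valence (C 4, N 3, O 2, S 2, halogen 1):
  atom 1: C, bond orders sum to 1 (valence 4) → 3 H
  atom 2: C, bond orders sum to 2 (valence 4) → 2 H
  atom 3: C, bond orders sum to 4 (valence 4) → 0 H
  atom 4: C, bond orders sum to 4 (valence 4) → 0 H
  atom 5: C, bond orders sum to 4 (valence 4) → 0 H
  atom 6: O, bond orders sum to 1 (valence 2) → 1 H
  atom 7: O, bond orders sum to 2 (valence 2) → 0 H
  atom 8: C, bond orders sum to 4 (valence 4) → 0 H
  atom 9: C, bond orders sum to 4 (valence 4) → 0 H
  atom 10: C with explicit H count 3
  atom 11: O, bond orders sum to 2 (valence 2) → 0 H
  atom 12: C, bond orders sum to 4 (valence 4) → 0 H
  atom 13: C, bond orders sum to 1 (valence 4) → 3 H
  atom 14: C, bond orders sum to 4 (valence 4) → 0 H
  atom 15: C, bond orders sum to 4 (valence 4) → 0 H
  atom 16: C, bond orders sum to 3 (valence 4) → 1 H
  atom 17: C, bond orders sum to 4 (valence 4) → 0 H
  atom 18: Br (halogen, monovalent) → 0 H
  atom 19: C, bond orders sum to 4 (valence 4) → 0 H
  atom 20: Cl (halogen, monovalent) → 0 H
  atom 21: C, bond orders sum to 3 (valence 4) → 1 H
Total hydrogens: 14.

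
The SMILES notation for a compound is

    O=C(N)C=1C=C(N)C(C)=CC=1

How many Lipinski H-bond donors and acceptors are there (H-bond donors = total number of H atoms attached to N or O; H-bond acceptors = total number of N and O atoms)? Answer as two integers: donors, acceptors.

Donors: find every N or O and count the H atoms it carries.
  atom 1 (O): bond orders sum to 2 → 0 H
  atom 3 (N): bond orders sum to 1 → 2 H
  atom 7 (N): bond orders sum to 1 → 2 H
Lipinski HBD = 4.
Acceptors: N atoms = 2, O atoms = 1 → HBA = 3.

4, 3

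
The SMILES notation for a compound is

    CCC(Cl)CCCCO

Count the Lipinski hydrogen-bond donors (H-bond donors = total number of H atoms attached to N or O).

1

Donors: find every N or O and count the H atoms it carries.
  atom 9 (O): bond orders sum to 1 → 1 H
Lipinski HBD = 1.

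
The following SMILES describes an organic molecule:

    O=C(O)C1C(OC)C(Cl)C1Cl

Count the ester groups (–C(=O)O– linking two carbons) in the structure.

Scan the SMILES for the ester motif — none present.
Groups that are present: 1 carboxylic acid, 1 ether.

0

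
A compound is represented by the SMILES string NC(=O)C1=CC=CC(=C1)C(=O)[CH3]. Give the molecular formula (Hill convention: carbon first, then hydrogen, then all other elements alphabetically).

Walk through each heavy atom and fill implicit hydrogens from standard valence (C 4, N 3, O 2, S 2, halogen 1):
  atom 1: N, bond orders sum to 1 (valence 3) → 2 H
  atom 2: C, bond orders sum to 4 (valence 4) → 0 H
  atom 3: O, bond orders sum to 2 (valence 2) → 0 H
  atom 4: C, bond orders sum to 4 (valence 4) → 0 H
  atom 5: C, bond orders sum to 3 (valence 4) → 1 H
  atom 6: C, bond orders sum to 3 (valence 4) → 1 H
  atom 7: C, bond orders sum to 3 (valence 4) → 1 H
  atom 8: C, bond orders sum to 4 (valence 4) → 0 H
  atom 9: C, bond orders sum to 3 (valence 4) → 1 H
  atom 10: C, bond orders sum to 4 (valence 4) → 0 H
  atom 11: O, bond orders sum to 2 (valence 2) → 0 H
  atom 12: C with explicit H count 3
Totals → C:9, H:9, N:1, O:2.
In Hill order: C9H9NO2.

C9H9NO2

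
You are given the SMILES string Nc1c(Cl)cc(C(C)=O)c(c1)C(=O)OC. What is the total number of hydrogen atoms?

Walk through each heavy atom and fill implicit hydrogens from standard valence (C 4, N 3, O 2, S 2, halogen 1); for lowercase aromatic atoms, an aromatic c carries 1 H when it has two neighbours and 0 H with three, and aromatic n carries 0 H:
  atom 1: N, bond orders sum to 1 (valence 3) → 2 H
  atom 2: aromatic c, 3 neighbours → 0 H
  atom 3: aromatic c, 3 neighbours → 0 H
  atom 4: Cl (halogen, monovalent) → 0 H
  atom 5: aromatic c, 2 neighbours → 1 H
  atom 6: aromatic c, 3 neighbours → 0 H
  atom 7: C, bond orders sum to 4 (valence 4) → 0 H
  atom 8: C, bond orders sum to 1 (valence 4) → 3 H
  atom 9: O, bond orders sum to 2 (valence 2) → 0 H
  atom 10: aromatic c, 3 neighbours → 0 H
  atom 11: aromatic c, 2 neighbours → 1 H
  atom 12: C, bond orders sum to 4 (valence 4) → 0 H
  atom 13: O, bond orders sum to 2 (valence 2) → 0 H
  atom 14: O, bond orders sum to 2 (valence 2) → 0 H
  atom 15: C, bond orders sum to 1 (valence 4) → 3 H
Total hydrogens: 10.

10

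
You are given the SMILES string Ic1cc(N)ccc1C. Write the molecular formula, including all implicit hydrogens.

C7H8IN

Walk through each heavy atom and fill implicit hydrogens from standard valence (C 4, N 3, O 2, S 2, halogen 1); for lowercase aromatic atoms, an aromatic c carries 1 H when it has two neighbours and 0 H with three, and aromatic n carries 0 H:
  atom 1: I (halogen, monovalent) → 0 H
  atom 2: aromatic c, 3 neighbours → 0 H
  atom 3: aromatic c, 2 neighbours → 1 H
  atom 4: aromatic c, 3 neighbours → 0 H
  atom 5: N, bond orders sum to 1 (valence 3) → 2 H
  atom 6: aromatic c, 2 neighbours → 1 H
  atom 7: aromatic c, 2 neighbours → 1 H
  atom 8: aromatic c, 3 neighbours → 0 H
  atom 9: C, bond orders sum to 1 (valence 4) → 3 H
Totals → C:7, H:8, I:1, N:1.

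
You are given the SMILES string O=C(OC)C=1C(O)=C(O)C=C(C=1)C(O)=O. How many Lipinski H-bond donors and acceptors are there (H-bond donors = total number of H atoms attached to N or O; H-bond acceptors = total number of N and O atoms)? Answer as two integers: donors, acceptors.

3, 6

Donors: find every N or O and count the H atoms it carries.
  atom 1 (O): bond orders sum to 2 → 0 H
  atom 3 (O): bond orders sum to 2 → 0 H
  atom 7 (O): bond orders sum to 1 → 1 H
  atom 9 (O): bond orders sum to 1 → 1 H
  atom 14 (O): bond orders sum to 1 → 1 H
  atom 15 (O): bond orders sum to 2 → 0 H
Lipinski HBD = 3.
Acceptors: N atoms = 0, O atoms = 6 → HBA = 6.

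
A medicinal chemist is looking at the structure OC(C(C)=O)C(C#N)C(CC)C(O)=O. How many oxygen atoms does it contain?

4

Scan the SMILES for O atoms (remember two-letter symbols like Cl and Br are single atoms).
Oxygen count: 4.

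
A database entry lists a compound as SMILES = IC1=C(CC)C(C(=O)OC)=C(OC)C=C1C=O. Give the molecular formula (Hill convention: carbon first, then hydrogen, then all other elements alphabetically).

Walk through each heavy atom and fill implicit hydrogens from standard valence (C 4, N 3, O 2, S 2, halogen 1):
  atom 1: I (halogen, monovalent) → 0 H
  atom 2: C, bond orders sum to 4 (valence 4) → 0 H
  atom 3: C, bond orders sum to 4 (valence 4) → 0 H
  atom 4: C, bond orders sum to 2 (valence 4) → 2 H
  atom 5: C, bond orders sum to 1 (valence 4) → 3 H
  atom 6: C, bond orders sum to 4 (valence 4) → 0 H
  atom 7: C, bond orders sum to 4 (valence 4) → 0 H
  atom 8: O, bond orders sum to 2 (valence 2) → 0 H
  atom 9: O, bond orders sum to 2 (valence 2) → 0 H
  atom 10: C, bond orders sum to 1 (valence 4) → 3 H
  atom 11: C, bond orders sum to 4 (valence 4) → 0 H
  atom 12: O, bond orders sum to 2 (valence 2) → 0 H
  atom 13: C, bond orders sum to 1 (valence 4) → 3 H
  atom 14: C, bond orders sum to 3 (valence 4) → 1 H
  atom 15: C, bond orders sum to 4 (valence 4) → 0 H
  atom 16: C, bond orders sum to 3 (valence 4) → 1 H
  atom 17: O, bond orders sum to 2 (valence 2) → 0 H
Totals → C:12, H:13, I:1, O:4.

C12H13IO4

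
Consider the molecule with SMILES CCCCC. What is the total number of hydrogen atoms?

12

Walk through each heavy atom and fill implicit hydrogens from standard valence (C 4, N 3, O 2, S 2, halogen 1):
  atom 1: C, bond orders sum to 1 (valence 4) → 3 H
  atom 2: C, bond orders sum to 2 (valence 4) → 2 H
  atom 3: C, bond orders sum to 2 (valence 4) → 2 H
  atom 4: C, bond orders sum to 2 (valence 4) → 2 H
  atom 5: C, bond orders sum to 1 (valence 4) → 3 H
Total hydrogens: 12.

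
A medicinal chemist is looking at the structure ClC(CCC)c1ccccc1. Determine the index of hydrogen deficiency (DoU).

4

Molecular formula: C10H13Cl.
DoU = (2C + 2 + N − H − X) / 2, where X is the halogen count and O/S are ignored.
    = (2·10 + 2 + 0 − 13 − 1) / 2 = 8 / 2 = 4.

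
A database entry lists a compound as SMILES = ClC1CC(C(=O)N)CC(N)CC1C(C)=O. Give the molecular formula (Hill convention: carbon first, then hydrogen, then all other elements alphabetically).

Walk through each heavy atom and fill implicit hydrogens from standard valence (C 4, N 3, O 2, S 2, halogen 1):
  atom 1: Cl (halogen, monovalent) → 0 H
  atom 2: C, bond orders sum to 3 (valence 4) → 1 H
  atom 3: C, bond orders sum to 2 (valence 4) → 2 H
  atom 4: C, bond orders sum to 3 (valence 4) → 1 H
  atom 5: C, bond orders sum to 4 (valence 4) → 0 H
  atom 6: O, bond orders sum to 2 (valence 2) → 0 H
  atom 7: N, bond orders sum to 1 (valence 3) → 2 H
  atom 8: C, bond orders sum to 2 (valence 4) → 2 H
  atom 9: C, bond orders sum to 3 (valence 4) → 1 H
  atom 10: N, bond orders sum to 1 (valence 3) → 2 H
  atom 11: C, bond orders sum to 2 (valence 4) → 2 H
  atom 12: C, bond orders sum to 3 (valence 4) → 1 H
  atom 13: C, bond orders sum to 4 (valence 4) → 0 H
  atom 14: C, bond orders sum to 1 (valence 4) → 3 H
  atom 15: O, bond orders sum to 2 (valence 2) → 0 H
Totals → C:10, H:17, Cl:1, N:2, O:2.
In Hill order: C10H17ClN2O2.

C10H17ClN2O2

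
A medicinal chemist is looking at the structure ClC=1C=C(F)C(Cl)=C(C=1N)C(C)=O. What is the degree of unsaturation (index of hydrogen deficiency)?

5

Degree of unsaturation = (number of rings) + (number of π bonds).
Ring closures in the SMILES: 1.
π bonds: 4 double bonds (each 1 DoU) → 4 DoU from unsaturation.
Total DoU = 1 + 4 = 5.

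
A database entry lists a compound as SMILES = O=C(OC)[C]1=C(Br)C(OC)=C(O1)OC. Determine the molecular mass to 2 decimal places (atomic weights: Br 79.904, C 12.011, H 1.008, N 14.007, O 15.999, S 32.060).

265.06 g/mol

First, the molecular formula is C8H9BrO5 (counting implicit H from valence).
  Br: 1 × 79.904 = 79.904
  C: 8 × 12.011 = 96.088
  H: 9 × 1.008 = 9.072
  O: 5 × 15.999 = 79.995
Sum: 1×79.904 + 8×12.011 + 9×1.008 + 5×15.999 = 265.059 → 265.06 g/mol.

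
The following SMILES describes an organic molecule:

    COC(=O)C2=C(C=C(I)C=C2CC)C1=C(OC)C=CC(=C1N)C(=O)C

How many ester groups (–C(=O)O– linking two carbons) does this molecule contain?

1

The ester motif appears at heavy-atom position 3 in the SMILES.
Other groups present: 1 ether, 1 ketone, 1 primary amine.
Ester count: 1.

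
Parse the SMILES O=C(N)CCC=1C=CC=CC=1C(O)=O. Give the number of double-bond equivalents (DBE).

6

Degree of unsaturation = (number of rings) + (number of π bonds).
Ring closures in the SMILES: 1.
π bonds: 5 double bonds (each 1 DoU) → 5 DoU from unsaturation.
Total DoU = 1 + 5 = 6.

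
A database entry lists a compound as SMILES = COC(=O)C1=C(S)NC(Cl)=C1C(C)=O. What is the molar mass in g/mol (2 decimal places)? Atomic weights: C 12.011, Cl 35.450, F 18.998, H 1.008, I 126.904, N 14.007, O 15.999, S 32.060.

233.67 g/mol

First, the molecular formula is C8H8ClNO3S (counting implicit H from valence).
  C: 8 × 12.011 = 96.088
  Cl: 1 × 35.450 = 35.450
  H: 8 × 1.008 = 8.064
  N: 1 × 14.007 = 14.007
  O: 3 × 15.999 = 47.997
  S: 1 × 32.060 = 32.060
Sum: 8×12.011 + 1×35.450 + 8×1.008 + 1×14.007 + 3×15.999 + 1×32.060 = 233.666 → 233.67 g/mol.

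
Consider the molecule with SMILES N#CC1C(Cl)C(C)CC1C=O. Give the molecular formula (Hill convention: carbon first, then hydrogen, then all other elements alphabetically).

C8H10ClNO

Walk through each heavy atom and fill implicit hydrogens from standard valence (C 4, N 3, O 2, S 2, halogen 1):
  atom 1: N, bond orders sum to 3 (valence 3) → 0 H
  atom 2: C, bond orders sum to 4 (valence 4) → 0 H
  atom 3: C, bond orders sum to 3 (valence 4) → 1 H
  atom 4: C, bond orders sum to 3 (valence 4) → 1 H
  atom 5: Cl (halogen, monovalent) → 0 H
  atom 6: C, bond orders sum to 3 (valence 4) → 1 H
  atom 7: C, bond orders sum to 1 (valence 4) → 3 H
  atom 8: C, bond orders sum to 2 (valence 4) → 2 H
  atom 9: C, bond orders sum to 3 (valence 4) → 1 H
  atom 10: C, bond orders sum to 3 (valence 4) → 1 H
  atom 11: O, bond orders sum to 2 (valence 2) → 0 H
Totals → C:8, H:10, Cl:1, N:1, O:1.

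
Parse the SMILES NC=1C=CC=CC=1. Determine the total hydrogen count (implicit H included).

7

Walk through each heavy atom and fill implicit hydrogens from standard valence (C 4, N 3, O 2, S 2, halogen 1):
  atom 1: N, bond orders sum to 1 (valence 3) → 2 H
  atom 2: C, bond orders sum to 4 (valence 4) → 0 H
  atom 3: C, bond orders sum to 3 (valence 4) → 1 H
  atom 4: C, bond orders sum to 3 (valence 4) → 1 H
  atom 5: C, bond orders sum to 3 (valence 4) → 1 H
  atom 6: C, bond orders sum to 3 (valence 4) → 1 H
  atom 7: C, bond orders sum to 3 (valence 4) → 1 H
Total hydrogens: 7.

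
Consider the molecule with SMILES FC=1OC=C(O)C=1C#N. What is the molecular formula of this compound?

Walk through each heavy atom and fill implicit hydrogens from standard valence (C 4, N 3, O 2, S 2, halogen 1):
  atom 1: F (halogen, monovalent) → 0 H
  atom 2: C, bond orders sum to 4 (valence 4) → 0 H
  atom 3: O, bond orders sum to 2 (valence 2) → 0 H
  atom 4: C, bond orders sum to 3 (valence 4) → 1 H
  atom 5: C, bond orders sum to 4 (valence 4) → 0 H
  atom 6: O, bond orders sum to 1 (valence 2) → 1 H
  atom 7: C, bond orders sum to 4 (valence 4) → 0 H
  atom 8: C, bond orders sum to 4 (valence 4) → 0 H
  atom 9: N, bond orders sum to 3 (valence 3) → 0 H
Totals → C:5, H:2, F:1, N:1, O:2.

C5H2FNO2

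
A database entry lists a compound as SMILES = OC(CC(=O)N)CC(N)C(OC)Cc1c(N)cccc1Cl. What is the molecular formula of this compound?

C14H22ClN3O3

Walk through each heavy atom and fill implicit hydrogens from standard valence (C 4, N 3, O 2, S 2, halogen 1); for lowercase aromatic atoms, an aromatic c carries 1 H when it has two neighbours and 0 H with three, and aromatic n carries 0 H:
  atom 1: O, bond orders sum to 1 (valence 2) → 1 H
  atom 2: C, bond orders sum to 3 (valence 4) → 1 H
  atom 3: C, bond orders sum to 2 (valence 4) → 2 H
  atom 4: C, bond orders sum to 4 (valence 4) → 0 H
  atom 5: O, bond orders sum to 2 (valence 2) → 0 H
  atom 6: N, bond orders sum to 1 (valence 3) → 2 H
  atom 7: C, bond orders sum to 2 (valence 4) → 2 H
  atom 8: C, bond orders sum to 3 (valence 4) → 1 H
  atom 9: N, bond orders sum to 1 (valence 3) → 2 H
  atom 10: C, bond orders sum to 3 (valence 4) → 1 H
  atom 11: O, bond orders sum to 2 (valence 2) → 0 H
  atom 12: C, bond orders sum to 1 (valence 4) → 3 H
  atom 13: C, bond orders sum to 2 (valence 4) → 2 H
  atom 14: aromatic c, 3 neighbours → 0 H
  atom 15: aromatic c, 3 neighbours → 0 H
  atom 16: N, bond orders sum to 1 (valence 3) → 2 H
  atom 17: aromatic c, 2 neighbours → 1 H
  atom 18: aromatic c, 2 neighbours → 1 H
  atom 19: aromatic c, 2 neighbours → 1 H
  atom 20: aromatic c, 3 neighbours → 0 H
  atom 21: Cl (halogen, monovalent) → 0 H
Totals → C:14, H:22, Cl:1, N:3, O:3.
In Hill order: C14H22ClN3O3.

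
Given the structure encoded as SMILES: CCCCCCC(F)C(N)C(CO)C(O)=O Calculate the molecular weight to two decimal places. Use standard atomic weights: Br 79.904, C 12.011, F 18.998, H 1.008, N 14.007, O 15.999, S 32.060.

235.30 g/mol

First, the molecular formula is C11H22FNO3 (counting implicit H from valence).
  C: 11 × 12.011 = 132.121
  F: 1 × 18.998 = 18.998
  H: 22 × 1.008 = 22.176
  N: 1 × 14.007 = 14.007
  O: 3 × 15.999 = 47.997
Sum: 11×12.011 + 1×18.998 + 22×1.008 + 1×14.007 + 3×15.999 = 235.299 → 235.30 g/mol.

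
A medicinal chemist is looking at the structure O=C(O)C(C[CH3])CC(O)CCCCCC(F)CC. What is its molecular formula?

Walk through each heavy atom and fill implicit hydrogens from standard valence (C 4, N 3, O 2, S 2, halogen 1):
  atom 1: O, bond orders sum to 2 (valence 2) → 0 H
  atom 2: C, bond orders sum to 4 (valence 4) → 0 H
  atom 3: O, bond orders sum to 1 (valence 2) → 1 H
  atom 4: C, bond orders sum to 3 (valence 4) → 1 H
  atom 5: C, bond orders sum to 2 (valence 4) → 2 H
  atom 6: C with explicit H count 3
  atom 7: C, bond orders sum to 2 (valence 4) → 2 H
  atom 8: C, bond orders sum to 3 (valence 4) → 1 H
  atom 9: O, bond orders sum to 1 (valence 2) → 1 H
  atom 10: C, bond orders sum to 2 (valence 4) → 2 H
  atom 11: C, bond orders sum to 2 (valence 4) → 2 H
  atom 12: C, bond orders sum to 2 (valence 4) → 2 H
  atom 13: C, bond orders sum to 2 (valence 4) → 2 H
  atom 14: C, bond orders sum to 2 (valence 4) → 2 H
  atom 15: C, bond orders sum to 3 (valence 4) → 1 H
  atom 16: F (halogen, monovalent) → 0 H
  atom 17: C, bond orders sum to 2 (valence 4) → 2 H
  atom 18: C, bond orders sum to 1 (valence 4) → 3 H
Totals → C:14, H:27, F:1, O:3.

C14H27FO3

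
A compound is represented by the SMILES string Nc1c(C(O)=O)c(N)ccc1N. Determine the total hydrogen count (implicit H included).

9

Walk through each heavy atom and fill implicit hydrogens from standard valence (C 4, N 3, O 2, S 2, halogen 1); for lowercase aromatic atoms, an aromatic c carries 1 H when it has two neighbours and 0 H with three, and aromatic n carries 0 H:
  atom 1: N, bond orders sum to 1 (valence 3) → 2 H
  atom 2: aromatic c, 3 neighbours → 0 H
  atom 3: aromatic c, 3 neighbours → 0 H
  atom 4: C, bond orders sum to 4 (valence 4) → 0 H
  atom 5: O, bond orders sum to 1 (valence 2) → 1 H
  atom 6: O, bond orders sum to 2 (valence 2) → 0 H
  atom 7: aromatic c, 3 neighbours → 0 H
  atom 8: N, bond orders sum to 1 (valence 3) → 2 H
  atom 9: aromatic c, 2 neighbours → 1 H
  atom 10: aromatic c, 2 neighbours → 1 H
  atom 11: aromatic c, 3 neighbours → 0 H
  atom 12: N, bond orders sum to 1 (valence 3) → 2 H
Total hydrogens: 9.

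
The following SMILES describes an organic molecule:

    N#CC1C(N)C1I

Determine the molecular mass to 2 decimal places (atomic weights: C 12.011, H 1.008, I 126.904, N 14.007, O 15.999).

208.00 g/mol

First, the molecular formula is C4H5IN2 (counting implicit H from valence).
  C: 4 × 12.011 = 48.044
  H: 5 × 1.008 = 5.040
  I: 1 × 126.904 = 126.904
  N: 2 × 14.007 = 28.014
Sum: 4×12.011 + 5×1.008 + 1×126.904 + 2×14.007 = 208.002 → 208.00 g/mol.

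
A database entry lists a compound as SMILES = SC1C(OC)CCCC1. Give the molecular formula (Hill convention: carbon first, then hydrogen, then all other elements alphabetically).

Walk through each heavy atom and fill implicit hydrogens from standard valence (C 4, N 3, O 2, S 2, halogen 1):
  atom 1: S, bond orders sum to 1 (valence 2) → 1 H
  atom 2: C, bond orders sum to 3 (valence 4) → 1 H
  atom 3: C, bond orders sum to 3 (valence 4) → 1 H
  atom 4: O, bond orders sum to 2 (valence 2) → 0 H
  atom 5: C, bond orders sum to 1 (valence 4) → 3 H
  atom 6: C, bond orders sum to 2 (valence 4) → 2 H
  atom 7: C, bond orders sum to 2 (valence 4) → 2 H
  atom 8: C, bond orders sum to 2 (valence 4) → 2 H
  atom 9: C, bond orders sum to 2 (valence 4) → 2 H
Totals → C:7, H:14, O:1, S:1.

C7H14OS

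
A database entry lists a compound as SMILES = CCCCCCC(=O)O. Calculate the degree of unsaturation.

1

Degree of unsaturation = (number of rings) + (number of π bonds).
Ring closures in the SMILES: 0.
π bonds: 1 double bond (each 1 DoU) → 1 DoU from unsaturation.
Total DoU = 0 + 1 = 1.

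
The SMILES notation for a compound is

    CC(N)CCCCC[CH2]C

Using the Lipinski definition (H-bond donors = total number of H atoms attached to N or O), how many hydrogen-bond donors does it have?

2

Donors: find every N or O and count the H atoms it carries.
  atom 3 (N): bond orders sum to 1 → 2 H
Lipinski HBD = 2.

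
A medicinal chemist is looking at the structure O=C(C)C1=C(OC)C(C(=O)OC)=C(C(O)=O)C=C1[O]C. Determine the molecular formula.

Walk through each heavy atom and fill implicit hydrogens from standard valence (C 4, N 3, O 2, S 2, halogen 1):
  atom 1: O, bond orders sum to 2 (valence 2) → 0 H
  atom 2: C, bond orders sum to 4 (valence 4) → 0 H
  atom 3: C, bond orders sum to 1 (valence 4) → 3 H
  atom 4: C, bond orders sum to 4 (valence 4) → 0 H
  atom 5: C, bond orders sum to 4 (valence 4) → 0 H
  atom 6: O, bond orders sum to 2 (valence 2) → 0 H
  atom 7: C, bond orders sum to 1 (valence 4) → 3 H
  atom 8: C, bond orders sum to 4 (valence 4) → 0 H
  atom 9: C, bond orders sum to 4 (valence 4) → 0 H
  atom 10: O, bond orders sum to 2 (valence 2) → 0 H
  atom 11: O, bond orders sum to 2 (valence 2) → 0 H
  atom 12: C, bond orders sum to 1 (valence 4) → 3 H
  atom 13: C, bond orders sum to 4 (valence 4) → 0 H
  atom 14: C, bond orders sum to 4 (valence 4) → 0 H
  atom 15: O, bond orders sum to 1 (valence 2) → 1 H
  atom 16: O, bond orders sum to 2 (valence 2) → 0 H
  atom 17: C, bond orders sum to 3 (valence 4) → 1 H
  atom 18: C, bond orders sum to 4 (valence 4) → 0 H
  atom 19: O with explicit H count 0
  atom 20: C, bond orders sum to 1 (valence 4) → 3 H
Totals → C:13, H:14, O:7.
In Hill order: C13H14O7.

C13H14O7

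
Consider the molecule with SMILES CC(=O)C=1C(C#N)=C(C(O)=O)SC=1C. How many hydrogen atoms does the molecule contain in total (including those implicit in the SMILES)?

Walk through each heavy atom and fill implicit hydrogens from standard valence (C 4, N 3, O 2, S 2, halogen 1):
  atom 1: C, bond orders sum to 1 (valence 4) → 3 H
  atom 2: C, bond orders sum to 4 (valence 4) → 0 H
  atom 3: O, bond orders sum to 2 (valence 2) → 0 H
  atom 4: C, bond orders sum to 4 (valence 4) → 0 H
  atom 5: C, bond orders sum to 4 (valence 4) → 0 H
  atom 6: C, bond orders sum to 4 (valence 4) → 0 H
  atom 7: N, bond orders sum to 3 (valence 3) → 0 H
  atom 8: C, bond orders sum to 4 (valence 4) → 0 H
  atom 9: C, bond orders sum to 4 (valence 4) → 0 H
  atom 10: O, bond orders sum to 1 (valence 2) → 1 H
  atom 11: O, bond orders sum to 2 (valence 2) → 0 H
  atom 12: S, bond orders sum to 2 (valence 2) → 0 H
  atom 13: C, bond orders sum to 4 (valence 4) → 0 H
  atom 14: C, bond orders sum to 1 (valence 4) → 3 H
Total hydrogens: 7.

7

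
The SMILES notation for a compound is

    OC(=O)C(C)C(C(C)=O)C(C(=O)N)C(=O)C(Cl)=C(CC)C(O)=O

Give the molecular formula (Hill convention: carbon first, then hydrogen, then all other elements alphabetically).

C14H18ClNO7

Walk through each heavy atom and fill implicit hydrogens from standard valence (C 4, N 3, O 2, S 2, halogen 1):
  atom 1: O, bond orders sum to 1 (valence 2) → 1 H
  atom 2: C, bond orders sum to 4 (valence 4) → 0 H
  atom 3: O, bond orders sum to 2 (valence 2) → 0 H
  atom 4: C, bond orders sum to 3 (valence 4) → 1 H
  atom 5: C, bond orders sum to 1 (valence 4) → 3 H
  atom 6: C, bond orders sum to 3 (valence 4) → 1 H
  atom 7: C, bond orders sum to 4 (valence 4) → 0 H
  atom 8: C, bond orders sum to 1 (valence 4) → 3 H
  atom 9: O, bond orders sum to 2 (valence 2) → 0 H
  atom 10: C, bond orders sum to 3 (valence 4) → 1 H
  atom 11: C, bond orders sum to 4 (valence 4) → 0 H
  atom 12: O, bond orders sum to 2 (valence 2) → 0 H
  atom 13: N, bond orders sum to 1 (valence 3) → 2 H
  atom 14: C, bond orders sum to 4 (valence 4) → 0 H
  atom 15: O, bond orders sum to 2 (valence 2) → 0 H
  atom 16: C, bond orders sum to 4 (valence 4) → 0 H
  atom 17: Cl (halogen, monovalent) → 0 H
  atom 18: C, bond orders sum to 4 (valence 4) → 0 H
  atom 19: C, bond orders sum to 2 (valence 4) → 2 H
  atom 20: C, bond orders sum to 1 (valence 4) → 3 H
  atom 21: C, bond orders sum to 4 (valence 4) → 0 H
  atom 22: O, bond orders sum to 1 (valence 2) → 1 H
  atom 23: O, bond orders sum to 2 (valence 2) → 0 H
Totals → C:14, H:18, Cl:1, N:1, O:7.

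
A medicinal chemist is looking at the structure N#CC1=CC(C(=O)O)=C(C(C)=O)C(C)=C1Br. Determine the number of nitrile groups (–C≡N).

The nitrile motif appears at heavy-atom position 2 in the SMILES.
Other groups present: 1 carboxylic acid, 1 ketone.
Nitrile count: 1.

1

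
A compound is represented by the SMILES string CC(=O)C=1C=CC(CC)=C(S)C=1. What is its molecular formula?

Walk through each heavy atom and fill implicit hydrogens from standard valence (C 4, N 3, O 2, S 2, halogen 1):
  atom 1: C, bond orders sum to 1 (valence 4) → 3 H
  atom 2: C, bond orders sum to 4 (valence 4) → 0 H
  atom 3: O, bond orders sum to 2 (valence 2) → 0 H
  atom 4: C, bond orders sum to 4 (valence 4) → 0 H
  atom 5: C, bond orders sum to 3 (valence 4) → 1 H
  atom 6: C, bond orders sum to 3 (valence 4) → 1 H
  atom 7: C, bond orders sum to 4 (valence 4) → 0 H
  atom 8: C, bond orders sum to 2 (valence 4) → 2 H
  atom 9: C, bond orders sum to 1 (valence 4) → 3 H
  atom 10: C, bond orders sum to 4 (valence 4) → 0 H
  atom 11: S, bond orders sum to 1 (valence 2) → 1 H
  atom 12: C, bond orders sum to 3 (valence 4) → 1 H
Totals → C:10, H:12, O:1, S:1.

C10H12OS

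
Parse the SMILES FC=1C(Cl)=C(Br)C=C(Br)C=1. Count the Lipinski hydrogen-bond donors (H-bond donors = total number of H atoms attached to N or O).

0

Donors: find every N or O and count the H atoms it carries.
  (no N or O atoms present)
Lipinski HBD = 0.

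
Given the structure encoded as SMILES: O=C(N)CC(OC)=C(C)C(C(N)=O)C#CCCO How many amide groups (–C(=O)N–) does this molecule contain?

2

The amide motif appears at heavy-atom positions 2, 11 in the SMILES.
Other groups present: 1 alkene, 1 alkyne, 1 ether, 1 hydroxyl.
Amide count: 2.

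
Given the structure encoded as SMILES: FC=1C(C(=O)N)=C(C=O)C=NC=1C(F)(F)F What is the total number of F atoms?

Scan the SMILES for F atoms (remember two-letter symbols like Cl and Br are single atoms).
Fluorine count: 4.

4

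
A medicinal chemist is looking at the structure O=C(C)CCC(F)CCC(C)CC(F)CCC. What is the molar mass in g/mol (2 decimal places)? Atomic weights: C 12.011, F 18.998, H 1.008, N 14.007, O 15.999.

248.36 g/mol

First, the molecular formula is C14H26F2O (counting implicit H from valence).
  C: 14 × 12.011 = 168.154
  F: 2 × 18.998 = 37.996
  H: 26 × 1.008 = 26.208
  O: 1 × 15.999 = 15.999
Sum: 14×12.011 + 2×18.998 + 26×1.008 + 1×15.999 = 248.357 → 248.36 g/mol.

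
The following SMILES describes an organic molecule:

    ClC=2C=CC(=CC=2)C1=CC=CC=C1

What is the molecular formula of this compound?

C12H9Cl

Walk through each heavy atom and fill implicit hydrogens from standard valence (C 4, N 3, O 2, S 2, halogen 1):
  atom 1: Cl (halogen, monovalent) → 0 H
  atom 2: C, bond orders sum to 4 (valence 4) → 0 H
  atom 3: C, bond orders sum to 3 (valence 4) → 1 H
  atom 4: C, bond orders sum to 3 (valence 4) → 1 H
  atom 5: C, bond orders sum to 4 (valence 4) → 0 H
  atom 6: C, bond orders sum to 3 (valence 4) → 1 H
  atom 7: C, bond orders sum to 3 (valence 4) → 1 H
  atom 8: C, bond orders sum to 4 (valence 4) → 0 H
  atom 9: C, bond orders sum to 3 (valence 4) → 1 H
  atom 10: C, bond orders sum to 3 (valence 4) → 1 H
  atom 11: C, bond orders sum to 3 (valence 4) → 1 H
  atom 12: C, bond orders sum to 3 (valence 4) → 1 H
  atom 13: C, bond orders sum to 3 (valence 4) → 1 H
Totals → C:12, H:9, Cl:1.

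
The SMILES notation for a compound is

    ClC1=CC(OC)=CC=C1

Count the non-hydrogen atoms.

Every atom symbol written in the SMILES (organic subset) is one heavy atom; implicit H are not written.
Heavy atoms by element → C:7, Cl:1, O:1.
Total: 9.

9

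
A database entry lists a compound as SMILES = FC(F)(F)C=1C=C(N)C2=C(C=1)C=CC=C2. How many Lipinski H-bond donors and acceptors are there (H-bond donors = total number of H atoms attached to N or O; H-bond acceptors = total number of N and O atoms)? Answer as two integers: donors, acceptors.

Donors: find every N or O and count the H atoms it carries.
  atom 8 (N): bond orders sum to 1 → 2 H
Lipinski HBD = 2.
Acceptors: N atoms = 1, O atoms = 0 → HBA = 1.

2, 1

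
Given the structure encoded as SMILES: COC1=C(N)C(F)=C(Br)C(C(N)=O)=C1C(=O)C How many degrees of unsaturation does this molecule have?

6

Degree of unsaturation = (number of rings) + (number of π bonds).
Ring closures in the SMILES: 1.
π bonds: 5 double bonds (each 1 DoU) → 5 DoU from unsaturation.
Total DoU = 1 + 5 = 6.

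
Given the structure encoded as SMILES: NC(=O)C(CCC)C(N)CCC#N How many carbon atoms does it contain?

Count every carbon token in the SMILES (each C, including those in ring-closure positions and inside branches).
Carbon count: 9.

9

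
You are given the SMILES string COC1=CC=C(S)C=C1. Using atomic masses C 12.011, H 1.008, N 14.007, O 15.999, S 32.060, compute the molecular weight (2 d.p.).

First, the molecular formula is C7H8OS (counting implicit H from valence).
  C: 7 × 12.011 = 84.077
  H: 8 × 1.008 = 8.064
  O: 1 × 15.999 = 15.999
  S: 1 × 32.060 = 32.060
Sum: 7×12.011 + 8×1.008 + 1×15.999 + 1×32.060 = 140.200 → 140.20 g/mol.

140.20 g/mol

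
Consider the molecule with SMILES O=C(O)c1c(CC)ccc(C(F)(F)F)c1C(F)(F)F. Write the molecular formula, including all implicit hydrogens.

C11H8F6O2

Walk through each heavy atom and fill implicit hydrogens from standard valence (C 4, N 3, O 2, S 2, halogen 1); for lowercase aromatic atoms, an aromatic c carries 1 H when it has two neighbours and 0 H with three, and aromatic n carries 0 H:
  atom 1: O, bond orders sum to 2 (valence 2) → 0 H
  atom 2: C, bond orders sum to 4 (valence 4) → 0 H
  atom 3: O, bond orders sum to 1 (valence 2) → 1 H
  atom 4: aromatic c, 3 neighbours → 0 H
  atom 5: aromatic c, 3 neighbours → 0 H
  atom 6: C, bond orders sum to 2 (valence 4) → 2 H
  atom 7: C, bond orders sum to 1 (valence 4) → 3 H
  atom 8: aromatic c, 2 neighbours → 1 H
  atom 9: aromatic c, 2 neighbours → 1 H
  atom 10: aromatic c, 3 neighbours → 0 H
  atom 11: C, bond orders sum to 4 (valence 4) → 0 H
  atom 12: F (halogen, monovalent) → 0 H
  atom 13: F (halogen, monovalent) → 0 H
  atom 14: F (halogen, monovalent) → 0 H
  atom 15: aromatic c, 3 neighbours → 0 H
  atom 16: C, bond orders sum to 4 (valence 4) → 0 H
  atom 17: F (halogen, monovalent) → 0 H
  atom 18: F (halogen, monovalent) → 0 H
  atom 19: F (halogen, monovalent) → 0 H
Totals → C:11, H:8, F:6, O:2.
In Hill order: C11H8F6O2.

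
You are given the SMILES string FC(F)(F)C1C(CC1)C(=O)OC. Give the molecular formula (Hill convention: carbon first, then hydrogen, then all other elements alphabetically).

Walk through each heavy atom and fill implicit hydrogens from standard valence (C 4, N 3, O 2, S 2, halogen 1):
  atom 1: F (halogen, monovalent) → 0 H
  atom 2: C, bond orders sum to 4 (valence 4) → 0 H
  atom 3: F (halogen, monovalent) → 0 H
  atom 4: F (halogen, monovalent) → 0 H
  atom 5: C, bond orders sum to 3 (valence 4) → 1 H
  atom 6: C, bond orders sum to 3 (valence 4) → 1 H
  atom 7: C, bond orders sum to 2 (valence 4) → 2 H
  atom 8: C, bond orders sum to 2 (valence 4) → 2 H
  atom 9: C, bond orders sum to 4 (valence 4) → 0 H
  atom 10: O, bond orders sum to 2 (valence 2) → 0 H
  atom 11: O, bond orders sum to 2 (valence 2) → 0 H
  atom 12: C, bond orders sum to 1 (valence 4) → 3 H
Totals → C:7, H:9, F:3, O:2.

C7H9F3O2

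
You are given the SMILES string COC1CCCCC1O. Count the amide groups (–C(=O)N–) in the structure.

Scan the SMILES for the amide motif — none present.
Groups that are present: 1 ether, 1 hydroxyl.

0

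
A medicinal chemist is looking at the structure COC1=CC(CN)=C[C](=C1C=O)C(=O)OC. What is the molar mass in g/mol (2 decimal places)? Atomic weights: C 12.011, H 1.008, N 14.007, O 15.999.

First, the molecular formula is C11H13NO4 (counting implicit H from valence).
  C: 11 × 12.011 = 132.121
  H: 13 × 1.008 = 13.104
  N: 1 × 14.007 = 14.007
  O: 4 × 15.999 = 63.996
Sum: 11×12.011 + 13×1.008 + 1×14.007 + 4×15.999 = 223.228 → 223.23 g/mol.

223.23 g/mol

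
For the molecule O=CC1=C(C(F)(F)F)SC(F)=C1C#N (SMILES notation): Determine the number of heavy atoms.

14

Every atom symbol written in the SMILES (organic subset) is one heavy atom; implicit H are not written.
Heavy atoms by element → C:7, F:4, N:1, O:1, S:1.
Total: 14.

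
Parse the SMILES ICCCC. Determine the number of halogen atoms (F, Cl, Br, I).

Halogen atoms appear at heavy-atom position 1 (1×I).
Halogen count: 1.

1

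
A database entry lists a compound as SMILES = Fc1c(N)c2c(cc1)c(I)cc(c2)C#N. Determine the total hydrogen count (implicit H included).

6

Walk through each heavy atom and fill implicit hydrogens from standard valence (C 4, N 3, O 2, S 2, halogen 1); for lowercase aromatic atoms, an aromatic c carries 1 H when it has two neighbours and 0 H with three, and aromatic n carries 0 H:
  atom 1: F (halogen, monovalent) → 0 H
  atom 2: aromatic c, 3 neighbours → 0 H
  atom 3: aromatic c, 3 neighbours → 0 H
  atom 4: N, bond orders sum to 1 (valence 3) → 2 H
  atom 5: aromatic c, 3 neighbours → 0 H
  atom 6: aromatic c, 3 neighbours → 0 H
  atom 7: aromatic c, 2 neighbours → 1 H
  atom 8: aromatic c, 2 neighbours → 1 H
  atom 9: aromatic c, 3 neighbours → 0 H
  atom 10: I (halogen, monovalent) → 0 H
  atom 11: aromatic c, 2 neighbours → 1 H
  atom 12: aromatic c, 3 neighbours → 0 H
  atom 13: aromatic c, 2 neighbours → 1 H
  atom 14: C, bond orders sum to 4 (valence 4) → 0 H
  atom 15: N, bond orders sum to 3 (valence 3) → 0 H
Total hydrogens: 6.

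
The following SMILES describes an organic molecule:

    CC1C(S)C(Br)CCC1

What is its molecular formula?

Walk through each heavy atom and fill implicit hydrogens from standard valence (C 4, N 3, O 2, S 2, halogen 1):
  atom 1: C, bond orders sum to 1 (valence 4) → 3 H
  atom 2: C, bond orders sum to 3 (valence 4) → 1 H
  atom 3: C, bond orders sum to 3 (valence 4) → 1 H
  atom 4: S, bond orders sum to 1 (valence 2) → 1 H
  atom 5: C, bond orders sum to 3 (valence 4) → 1 H
  atom 6: Br (halogen, monovalent) → 0 H
  atom 7: C, bond orders sum to 2 (valence 4) → 2 H
  atom 8: C, bond orders sum to 2 (valence 4) → 2 H
  atom 9: C, bond orders sum to 2 (valence 4) → 2 H
Totals → C:7, H:13, Br:1, S:1.

C7H13BrS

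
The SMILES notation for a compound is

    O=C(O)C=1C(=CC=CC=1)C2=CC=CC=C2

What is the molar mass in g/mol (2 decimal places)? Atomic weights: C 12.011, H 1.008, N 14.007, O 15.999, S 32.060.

First, the molecular formula is C13H10O2 (counting implicit H from valence).
  C: 13 × 12.011 = 156.143
  H: 10 × 1.008 = 10.080
  O: 2 × 15.999 = 31.998
Sum: 13×12.011 + 10×1.008 + 2×15.999 = 198.221 → 198.22 g/mol.

198.22 g/mol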